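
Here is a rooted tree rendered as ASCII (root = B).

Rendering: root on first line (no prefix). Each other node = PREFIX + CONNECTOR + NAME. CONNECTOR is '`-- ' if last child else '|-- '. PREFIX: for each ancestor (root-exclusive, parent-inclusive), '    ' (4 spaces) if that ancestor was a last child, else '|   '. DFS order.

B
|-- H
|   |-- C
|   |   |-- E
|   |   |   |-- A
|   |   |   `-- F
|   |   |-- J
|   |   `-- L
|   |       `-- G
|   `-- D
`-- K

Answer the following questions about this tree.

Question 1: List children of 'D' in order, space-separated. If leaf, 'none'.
Node D's children (from adjacency): (leaf)

Answer: none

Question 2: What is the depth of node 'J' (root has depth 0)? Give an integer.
Path from root to J: B -> H -> C -> J
Depth = number of edges = 3

Answer: 3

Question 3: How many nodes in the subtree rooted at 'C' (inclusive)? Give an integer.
Subtree rooted at C contains: A, C, E, F, G, J, L
Count = 7

Answer: 7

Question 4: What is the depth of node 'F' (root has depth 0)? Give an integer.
Path from root to F: B -> H -> C -> E -> F
Depth = number of edges = 4

Answer: 4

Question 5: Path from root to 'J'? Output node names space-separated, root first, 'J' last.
Answer: B H C J

Derivation:
Walk down from root: B -> H -> C -> J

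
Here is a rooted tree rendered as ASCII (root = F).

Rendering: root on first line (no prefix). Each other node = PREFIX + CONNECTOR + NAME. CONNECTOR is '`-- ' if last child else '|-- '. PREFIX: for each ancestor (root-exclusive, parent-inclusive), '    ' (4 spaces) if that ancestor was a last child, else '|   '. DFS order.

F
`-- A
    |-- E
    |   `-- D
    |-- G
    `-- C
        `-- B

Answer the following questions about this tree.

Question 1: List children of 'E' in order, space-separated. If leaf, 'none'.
Answer: D

Derivation:
Node E's children (from adjacency): D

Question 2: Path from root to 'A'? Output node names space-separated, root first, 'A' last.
Walk down from root: F -> A

Answer: F A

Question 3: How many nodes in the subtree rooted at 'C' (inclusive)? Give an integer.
Answer: 2

Derivation:
Subtree rooted at C contains: B, C
Count = 2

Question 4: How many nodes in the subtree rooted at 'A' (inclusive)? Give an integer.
Subtree rooted at A contains: A, B, C, D, E, G
Count = 6

Answer: 6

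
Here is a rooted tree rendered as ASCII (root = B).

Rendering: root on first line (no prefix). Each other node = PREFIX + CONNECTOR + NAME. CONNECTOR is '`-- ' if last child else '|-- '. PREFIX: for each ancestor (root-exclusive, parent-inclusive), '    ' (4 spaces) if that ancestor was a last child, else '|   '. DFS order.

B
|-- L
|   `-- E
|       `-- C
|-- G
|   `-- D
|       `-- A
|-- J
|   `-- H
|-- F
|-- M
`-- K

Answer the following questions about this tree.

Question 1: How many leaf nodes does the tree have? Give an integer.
Answer: 6

Derivation:
Leaves (nodes with no children): A, C, F, H, K, M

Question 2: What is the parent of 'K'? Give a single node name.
Answer: B

Derivation:
Scan adjacency: K appears as child of B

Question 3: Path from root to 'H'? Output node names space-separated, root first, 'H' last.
Walk down from root: B -> J -> H

Answer: B J H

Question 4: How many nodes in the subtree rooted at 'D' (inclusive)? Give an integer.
Subtree rooted at D contains: A, D
Count = 2

Answer: 2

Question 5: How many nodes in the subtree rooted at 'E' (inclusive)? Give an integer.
Answer: 2

Derivation:
Subtree rooted at E contains: C, E
Count = 2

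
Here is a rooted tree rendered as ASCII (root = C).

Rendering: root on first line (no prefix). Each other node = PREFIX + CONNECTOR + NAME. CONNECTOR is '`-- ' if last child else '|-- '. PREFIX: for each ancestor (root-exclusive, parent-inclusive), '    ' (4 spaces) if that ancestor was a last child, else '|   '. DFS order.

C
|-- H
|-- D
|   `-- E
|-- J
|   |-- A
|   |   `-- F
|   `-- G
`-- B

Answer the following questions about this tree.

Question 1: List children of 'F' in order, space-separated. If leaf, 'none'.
Node F's children (from adjacency): (leaf)

Answer: none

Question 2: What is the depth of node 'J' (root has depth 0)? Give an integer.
Path from root to J: C -> J
Depth = number of edges = 1

Answer: 1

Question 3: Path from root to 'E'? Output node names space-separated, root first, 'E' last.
Answer: C D E

Derivation:
Walk down from root: C -> D -> E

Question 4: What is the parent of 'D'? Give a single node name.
Answer: C

Derivation:
Scan adjacency: D appears as child of C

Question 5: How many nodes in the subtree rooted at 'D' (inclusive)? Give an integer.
Subtree rooted at D contains: D, E
Count = 2

Answer: 2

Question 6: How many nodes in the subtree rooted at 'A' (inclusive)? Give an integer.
Answer: 2

Derivation:
Subtree rooted at A contains: A, F
Count = 2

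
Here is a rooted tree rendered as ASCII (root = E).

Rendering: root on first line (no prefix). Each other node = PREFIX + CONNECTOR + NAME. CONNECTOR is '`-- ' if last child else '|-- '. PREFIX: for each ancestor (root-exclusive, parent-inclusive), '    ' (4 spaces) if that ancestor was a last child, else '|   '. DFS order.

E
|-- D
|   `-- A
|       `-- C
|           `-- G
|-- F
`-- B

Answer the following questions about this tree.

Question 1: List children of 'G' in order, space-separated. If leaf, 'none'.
Node G's children (from adjacency): (leaf)

Answer: none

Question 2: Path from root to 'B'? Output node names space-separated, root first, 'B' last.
Walk down from root: E -> B

Answer: E B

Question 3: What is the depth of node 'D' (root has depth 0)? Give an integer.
Answer: 1

Derivation:
Path from root to D: E -> D
Depth = number of edges = 1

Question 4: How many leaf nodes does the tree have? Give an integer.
Answer: 3

Derivation:
Leaves (nodes with no children): B, F, G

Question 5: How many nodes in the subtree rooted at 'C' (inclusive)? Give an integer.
Answer: 2

Derivation:
Subtree rooted at C contains: C, G
Count = 2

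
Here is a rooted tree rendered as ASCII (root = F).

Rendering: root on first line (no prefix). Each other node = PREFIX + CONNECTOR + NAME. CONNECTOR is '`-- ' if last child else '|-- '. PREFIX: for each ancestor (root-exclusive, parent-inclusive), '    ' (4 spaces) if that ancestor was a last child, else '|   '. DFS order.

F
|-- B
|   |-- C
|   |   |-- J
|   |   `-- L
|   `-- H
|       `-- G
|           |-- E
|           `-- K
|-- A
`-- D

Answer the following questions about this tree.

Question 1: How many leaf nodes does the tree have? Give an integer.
Leaves (nodes with no children): A, D, E, J, K, L

Answer: 6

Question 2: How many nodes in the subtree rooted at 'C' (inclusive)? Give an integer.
Subtree rooted at C contains: C, J, L
Count = 3

Answer: 3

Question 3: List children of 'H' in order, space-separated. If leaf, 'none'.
Answer: G

Derivation:
Node H's children (from adjacency): G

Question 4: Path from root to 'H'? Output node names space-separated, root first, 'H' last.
Walk down from root: F -> B -> H

Answer: F B H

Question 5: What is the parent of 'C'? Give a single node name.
Scan adjacency: C appears as child of B

Answer: B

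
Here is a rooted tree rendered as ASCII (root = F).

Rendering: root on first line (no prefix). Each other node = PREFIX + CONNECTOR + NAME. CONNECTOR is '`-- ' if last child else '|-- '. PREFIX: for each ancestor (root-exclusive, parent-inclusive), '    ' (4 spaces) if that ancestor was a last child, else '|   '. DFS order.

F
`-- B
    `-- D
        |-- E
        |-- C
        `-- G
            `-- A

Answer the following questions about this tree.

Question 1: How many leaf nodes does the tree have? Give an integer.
Answer: 3

Derivation:
Leaves (nodes with no children): A, C, E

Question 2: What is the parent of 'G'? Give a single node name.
Answer: D

Derivation:
Scan adjacency: G appears as child of D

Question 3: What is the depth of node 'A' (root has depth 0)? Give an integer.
Answer: 4

Derivation:
Path from root to A: F -> B -> D -> G -> A
Depth = number of edges = 4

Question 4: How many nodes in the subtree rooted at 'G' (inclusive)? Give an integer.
Subtree rooted at G contains: A, G
Count = 2

Answer: 2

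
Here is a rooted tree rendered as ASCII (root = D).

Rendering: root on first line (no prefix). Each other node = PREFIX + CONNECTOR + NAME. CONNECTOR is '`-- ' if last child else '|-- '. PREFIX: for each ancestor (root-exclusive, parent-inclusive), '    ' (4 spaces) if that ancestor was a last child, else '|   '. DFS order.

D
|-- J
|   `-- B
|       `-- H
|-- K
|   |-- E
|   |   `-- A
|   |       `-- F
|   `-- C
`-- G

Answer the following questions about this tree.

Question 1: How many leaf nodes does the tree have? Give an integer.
Leaves (nodes with no children): C, F, G, H

Answer: 4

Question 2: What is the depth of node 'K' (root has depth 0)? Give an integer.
Path from root to K: D -> K
Depth = number of edges = 1

Answer: 1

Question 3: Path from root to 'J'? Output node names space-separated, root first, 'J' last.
Walk down from root: D -> J

Answer: D J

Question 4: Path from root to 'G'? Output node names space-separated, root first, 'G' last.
Walk down from root: D -> G

Answer: D G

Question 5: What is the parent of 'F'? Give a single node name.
Answer: A

Derivation:
Scan adjacency: F appears as child of A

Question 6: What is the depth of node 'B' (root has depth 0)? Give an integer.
Answer: 2

Derivation:
Path from root to B: D -> J -> B
Depth = number of edges = 2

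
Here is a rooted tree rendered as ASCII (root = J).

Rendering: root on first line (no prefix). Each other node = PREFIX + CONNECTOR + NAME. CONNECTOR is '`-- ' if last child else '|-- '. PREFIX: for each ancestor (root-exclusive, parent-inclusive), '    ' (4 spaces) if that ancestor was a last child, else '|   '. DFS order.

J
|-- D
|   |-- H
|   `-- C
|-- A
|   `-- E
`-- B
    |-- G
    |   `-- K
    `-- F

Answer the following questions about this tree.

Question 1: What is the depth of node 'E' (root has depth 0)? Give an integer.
Path from root to E: J -> A -> E
Depth = number of edges = 2

Answer: 2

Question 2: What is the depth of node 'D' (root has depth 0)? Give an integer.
Path from root to D: J -> D
Depth = number of edges = 1

Answer: 1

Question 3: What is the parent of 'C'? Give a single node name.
Scan adjacency: C appears as child of D

Answer: D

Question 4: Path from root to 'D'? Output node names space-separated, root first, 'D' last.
Walk down from root: J -> D

Answer: J D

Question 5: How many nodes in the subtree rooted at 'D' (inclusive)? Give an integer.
Subtree rooted at D contains: C, D, H
Count = 3

Answer: 3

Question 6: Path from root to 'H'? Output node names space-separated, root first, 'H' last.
Walk down from root: J -> D -> H

Answer: J D H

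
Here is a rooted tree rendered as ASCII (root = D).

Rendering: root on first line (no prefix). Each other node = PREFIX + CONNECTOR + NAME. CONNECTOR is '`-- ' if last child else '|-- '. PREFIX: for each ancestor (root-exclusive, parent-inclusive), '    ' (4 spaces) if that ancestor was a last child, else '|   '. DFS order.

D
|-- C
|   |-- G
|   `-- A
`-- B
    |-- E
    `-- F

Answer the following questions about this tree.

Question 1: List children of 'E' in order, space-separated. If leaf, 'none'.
Node E's children (from adjacency): (leaf)

Answer: none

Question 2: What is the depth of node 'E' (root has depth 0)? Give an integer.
Answer: 2

Derivation:
Path from root to E: D -> B -> E
Depth = number of edges = 2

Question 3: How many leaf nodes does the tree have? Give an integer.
Leaves (nodes with no children): A, E, F, G

Answer: 4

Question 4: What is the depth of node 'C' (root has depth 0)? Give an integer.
Answer: 1

Derivation:
Path from root to C: D -> C
Depth = number of edges = 1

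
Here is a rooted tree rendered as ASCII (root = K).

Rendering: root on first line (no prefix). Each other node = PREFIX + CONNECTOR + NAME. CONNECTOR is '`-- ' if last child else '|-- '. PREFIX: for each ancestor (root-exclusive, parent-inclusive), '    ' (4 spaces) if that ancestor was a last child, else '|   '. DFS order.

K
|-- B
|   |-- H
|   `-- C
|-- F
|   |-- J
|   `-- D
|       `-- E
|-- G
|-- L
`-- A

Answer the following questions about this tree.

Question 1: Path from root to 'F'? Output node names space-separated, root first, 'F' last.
Answer: K F

Derivation:
Walk down from root: K -> F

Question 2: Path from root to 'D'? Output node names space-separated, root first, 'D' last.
Walk down from root: K -> F -> D

Answer: K F D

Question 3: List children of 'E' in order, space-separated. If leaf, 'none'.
Answer: none

Derivation:
Node E's children (from adjacency): (leaf)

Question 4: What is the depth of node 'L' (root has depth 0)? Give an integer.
Answer: 1

Derivation:
Path from root to L: K -> L
Depth = number of edges = 1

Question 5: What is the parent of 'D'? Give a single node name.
Scan adjacency: D appears as child of F

Answer: F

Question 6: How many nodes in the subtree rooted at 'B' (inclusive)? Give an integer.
Answer: 3

Derivation:
Subtree rooted at B contains: B, C, H
Count = 3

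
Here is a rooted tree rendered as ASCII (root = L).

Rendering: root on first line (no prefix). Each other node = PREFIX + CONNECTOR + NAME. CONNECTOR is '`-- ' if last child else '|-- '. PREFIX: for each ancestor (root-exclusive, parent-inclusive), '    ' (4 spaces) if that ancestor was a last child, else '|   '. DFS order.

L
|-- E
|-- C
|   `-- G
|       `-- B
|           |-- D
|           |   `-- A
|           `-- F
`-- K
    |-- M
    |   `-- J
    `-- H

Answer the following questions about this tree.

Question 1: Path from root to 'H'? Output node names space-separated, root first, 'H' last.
Answer: L K H

Derivation:
Walk down from root: L -> K -> H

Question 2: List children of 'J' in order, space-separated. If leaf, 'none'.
Node J's children (from adjacency): (leaf)

Answer: none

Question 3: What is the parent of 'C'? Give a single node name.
Scan adjacency: C appears as child of L

Answer: L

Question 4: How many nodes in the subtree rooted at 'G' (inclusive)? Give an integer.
Answer: 5

Derivation:
Subtree rooted at G contains: A, B, D, F, G
Count = 5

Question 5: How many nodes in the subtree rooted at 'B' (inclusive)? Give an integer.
Answer: 4

Derivation:
Subtree rooted at B contains: A, B, D, F
Count = 4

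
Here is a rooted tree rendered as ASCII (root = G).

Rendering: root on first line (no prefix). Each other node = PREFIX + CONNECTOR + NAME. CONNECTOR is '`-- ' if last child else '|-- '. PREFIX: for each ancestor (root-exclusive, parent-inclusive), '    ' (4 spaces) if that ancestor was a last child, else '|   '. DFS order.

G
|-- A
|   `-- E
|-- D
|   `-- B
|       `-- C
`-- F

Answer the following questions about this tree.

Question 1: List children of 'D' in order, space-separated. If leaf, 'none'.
Answer: B

Derivation:
Node D's children (from adjacency): B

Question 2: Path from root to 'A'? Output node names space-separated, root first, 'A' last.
Walk down from root: G -> A

Answer: G A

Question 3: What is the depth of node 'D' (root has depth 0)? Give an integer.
Answer: 1

Derivation:
Path from root to D: G -> D
Depth = number of edges = 1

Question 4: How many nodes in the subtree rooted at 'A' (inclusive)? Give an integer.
Answer: 2

Derivation:
Subtree rooted at A contains: A, E
Count = 2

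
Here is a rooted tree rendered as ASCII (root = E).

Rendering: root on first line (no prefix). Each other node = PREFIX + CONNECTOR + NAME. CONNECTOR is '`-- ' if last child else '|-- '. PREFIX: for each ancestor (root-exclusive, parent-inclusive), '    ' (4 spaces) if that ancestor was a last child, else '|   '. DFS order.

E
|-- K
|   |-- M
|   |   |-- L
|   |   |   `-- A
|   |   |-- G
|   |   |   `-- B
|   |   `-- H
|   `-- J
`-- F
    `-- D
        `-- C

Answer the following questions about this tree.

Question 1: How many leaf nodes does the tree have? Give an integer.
Leaves (nodes with no children): A, B, C, H, J

Answer: 5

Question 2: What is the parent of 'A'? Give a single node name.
Answer: L

Derivation:
Scan adjacency: A appears as child of L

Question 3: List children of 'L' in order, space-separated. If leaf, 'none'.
Answer: A

Derivation:
Node L's children (from adjacency): A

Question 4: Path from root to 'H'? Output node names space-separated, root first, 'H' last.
Answer: E K M H

Derivation:
Walk down from root: E -> K -> M -> H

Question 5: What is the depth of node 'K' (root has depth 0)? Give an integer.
Path from root to K: E -> K
Depth = number of edges = 1

Answer: 1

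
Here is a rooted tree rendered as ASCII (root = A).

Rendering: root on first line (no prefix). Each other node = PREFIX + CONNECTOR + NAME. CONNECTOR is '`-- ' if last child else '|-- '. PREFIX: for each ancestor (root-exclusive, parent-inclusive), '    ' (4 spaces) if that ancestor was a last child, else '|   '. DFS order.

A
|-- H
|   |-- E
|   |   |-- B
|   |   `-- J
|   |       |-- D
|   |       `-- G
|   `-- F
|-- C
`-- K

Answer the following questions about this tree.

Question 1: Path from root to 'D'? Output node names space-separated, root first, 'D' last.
Walk down from root: A -> H -> E -> J -> D

Answer: A H E J D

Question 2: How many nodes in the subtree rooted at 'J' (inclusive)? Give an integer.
Subtree rooted at J contains: D, G, J
Count = 3

Answer: 3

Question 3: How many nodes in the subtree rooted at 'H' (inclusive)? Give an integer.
Subtree rooted at H contains: B, D, E, F, G, H, J
Count = 7

Answer: 7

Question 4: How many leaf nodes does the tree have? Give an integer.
Leaves (nodes with no children): B, C, D, F, G, K

Answer: 6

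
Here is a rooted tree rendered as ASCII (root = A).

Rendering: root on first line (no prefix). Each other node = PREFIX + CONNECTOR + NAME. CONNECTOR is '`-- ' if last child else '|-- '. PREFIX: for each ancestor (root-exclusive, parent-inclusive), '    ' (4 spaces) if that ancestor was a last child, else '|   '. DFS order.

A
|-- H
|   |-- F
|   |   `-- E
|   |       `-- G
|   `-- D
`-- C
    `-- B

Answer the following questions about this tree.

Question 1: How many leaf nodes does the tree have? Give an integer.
Answer: 3

Derivation:
Leaves (nodes with no children): B, D, G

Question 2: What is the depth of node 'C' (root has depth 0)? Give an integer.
Answer: 1

Derivation:
Path from root to C: A -> C
Depth = number of edges = 1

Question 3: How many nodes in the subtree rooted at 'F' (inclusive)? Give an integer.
Subtree rooted at F contains: E, F, G
Count = 3

Answer: 3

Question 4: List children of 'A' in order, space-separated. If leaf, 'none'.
Node A's children (from adjacency): H, C

Answer: H C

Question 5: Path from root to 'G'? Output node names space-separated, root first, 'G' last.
Walk down from root: A -> H -> F -> E -> G

Answer: A H F E G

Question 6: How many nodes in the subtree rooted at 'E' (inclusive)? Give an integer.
Subtree rooted at E contains: E, G
Count = 2

Answer: 2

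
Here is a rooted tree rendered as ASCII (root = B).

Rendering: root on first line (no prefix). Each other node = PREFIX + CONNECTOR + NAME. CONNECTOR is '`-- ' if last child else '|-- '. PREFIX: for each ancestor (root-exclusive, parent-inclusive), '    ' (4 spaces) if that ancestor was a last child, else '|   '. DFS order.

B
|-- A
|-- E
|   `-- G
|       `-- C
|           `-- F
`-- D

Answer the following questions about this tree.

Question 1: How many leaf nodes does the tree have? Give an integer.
Leaves (nodes with no children): A, D, F

Answer: 3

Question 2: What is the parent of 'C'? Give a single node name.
Scan adjacency: C appears as child of G

Answer: G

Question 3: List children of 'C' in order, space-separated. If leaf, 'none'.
Answer: F

Derivation:
Node C's children (from adjacency): F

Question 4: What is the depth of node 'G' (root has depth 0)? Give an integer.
Answer: 2

Derivation:
Path from root to G: B -> E -> G
Depth = number of edges = 2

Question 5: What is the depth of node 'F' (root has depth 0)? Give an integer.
Path from root to F: B -> E -> G -> C -> F
Depth = number of edges = 4

Answer: 4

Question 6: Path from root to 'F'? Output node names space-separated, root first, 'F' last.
Answer: B E G C F

Derivation:
Walk down from root: B -> E -> G -> C -> F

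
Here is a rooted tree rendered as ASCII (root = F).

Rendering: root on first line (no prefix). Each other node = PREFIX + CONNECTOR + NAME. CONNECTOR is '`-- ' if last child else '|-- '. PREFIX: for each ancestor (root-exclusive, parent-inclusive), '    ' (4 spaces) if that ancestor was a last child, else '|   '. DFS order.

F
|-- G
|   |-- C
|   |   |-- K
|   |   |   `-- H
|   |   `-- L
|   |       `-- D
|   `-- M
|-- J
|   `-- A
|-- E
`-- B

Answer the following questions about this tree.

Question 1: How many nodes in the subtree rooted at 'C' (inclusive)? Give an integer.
Answer: 5

Derivation:
Subtree rooted at C contains: C, D, H, K, L
Count = 5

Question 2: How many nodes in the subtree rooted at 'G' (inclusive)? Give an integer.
Subtree rooted at G contains: C, D, G, H, K, L, M
Count = 7

Answer: 7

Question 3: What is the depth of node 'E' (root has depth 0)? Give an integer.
Answer: 1

Derivation:
Path from root to E: F -> E
Depth = number of edges = 1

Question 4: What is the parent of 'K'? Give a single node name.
Answer: C

Derivation:
Scan adjacency: K appears as child of C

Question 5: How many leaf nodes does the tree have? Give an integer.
Answer: 6

Derivation:
Leaves (nodes with no children): A, B, D, E, H, M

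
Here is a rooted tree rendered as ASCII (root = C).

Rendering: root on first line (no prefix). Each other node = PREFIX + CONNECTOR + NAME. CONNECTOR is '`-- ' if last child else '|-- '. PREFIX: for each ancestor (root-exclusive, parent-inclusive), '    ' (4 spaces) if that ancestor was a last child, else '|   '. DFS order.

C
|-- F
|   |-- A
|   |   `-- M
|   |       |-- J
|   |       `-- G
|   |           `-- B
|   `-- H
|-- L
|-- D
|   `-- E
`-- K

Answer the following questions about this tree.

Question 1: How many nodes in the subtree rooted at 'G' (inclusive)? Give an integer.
Answer: 2

Derivation:
Subtree rooted at G contains: B, G
Count = 2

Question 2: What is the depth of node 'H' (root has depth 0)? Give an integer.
Path from root to H: C -> F -> H
Depth = number of edges = 2

Answer: 2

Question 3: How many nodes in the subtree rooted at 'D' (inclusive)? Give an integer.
Subtree rooted at D contains: D, E
Count = 2

Answer: 2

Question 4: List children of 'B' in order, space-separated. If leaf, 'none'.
Node B's children (from adjacency): (leaf)

Answer: none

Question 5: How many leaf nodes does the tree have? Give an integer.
Leaves (nodes with no children): B, E, H, J, K, L

Answer: 6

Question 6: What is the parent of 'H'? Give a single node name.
Scan adjacency: H appears as child of F

Answer: F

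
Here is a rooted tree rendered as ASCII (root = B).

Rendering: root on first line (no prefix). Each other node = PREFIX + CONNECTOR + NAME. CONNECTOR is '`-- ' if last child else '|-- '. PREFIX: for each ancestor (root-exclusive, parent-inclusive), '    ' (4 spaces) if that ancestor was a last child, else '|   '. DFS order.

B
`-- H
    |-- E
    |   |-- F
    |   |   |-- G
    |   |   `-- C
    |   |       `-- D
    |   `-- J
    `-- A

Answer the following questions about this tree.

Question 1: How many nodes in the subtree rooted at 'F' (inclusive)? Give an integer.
Subtree rooted at F contains: C, D, F, G
Count = 4

Answer: 4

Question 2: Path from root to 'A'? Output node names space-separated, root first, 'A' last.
Answer: B H A

Derivation:
Walk down from root: B -> H -> A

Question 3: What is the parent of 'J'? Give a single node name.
Scan adjacency: J appears as child of E

Answer: E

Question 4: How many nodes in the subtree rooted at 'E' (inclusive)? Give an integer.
Subtree rooted at E contains: C, D, E, F, G, J
Count = 6

Answer: 6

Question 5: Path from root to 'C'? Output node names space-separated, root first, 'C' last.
Answer: B H E F C

Derivation:
Walk down from root: B -> H -> E -> F -> C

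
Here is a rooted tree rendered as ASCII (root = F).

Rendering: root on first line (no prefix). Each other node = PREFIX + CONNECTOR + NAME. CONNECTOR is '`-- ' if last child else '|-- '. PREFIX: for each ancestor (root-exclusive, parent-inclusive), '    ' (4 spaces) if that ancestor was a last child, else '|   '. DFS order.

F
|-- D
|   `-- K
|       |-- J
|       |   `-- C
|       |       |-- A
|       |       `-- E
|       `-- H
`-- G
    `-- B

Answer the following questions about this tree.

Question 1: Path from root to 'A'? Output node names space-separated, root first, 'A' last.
Walk down from root: F -> D -> K -> J -> C -> A

Answer: F D K J C A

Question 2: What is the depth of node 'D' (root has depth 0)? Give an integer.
Answer: 1

Derivation:
Path from root to D: F -> D
Depth = number of edges = 1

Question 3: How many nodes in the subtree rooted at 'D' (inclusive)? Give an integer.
Answer: 7

Derivation:
Subtree rooted at D contains: A, C, D, E, H, J, K
Count = 7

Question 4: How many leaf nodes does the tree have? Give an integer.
Answer: 4

Derivation:
Leaves (nodes with no children): A, B, E, H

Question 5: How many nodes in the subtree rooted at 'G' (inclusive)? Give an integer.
Subtree rooted at G contains: B, G
Count = 2

Answer: 2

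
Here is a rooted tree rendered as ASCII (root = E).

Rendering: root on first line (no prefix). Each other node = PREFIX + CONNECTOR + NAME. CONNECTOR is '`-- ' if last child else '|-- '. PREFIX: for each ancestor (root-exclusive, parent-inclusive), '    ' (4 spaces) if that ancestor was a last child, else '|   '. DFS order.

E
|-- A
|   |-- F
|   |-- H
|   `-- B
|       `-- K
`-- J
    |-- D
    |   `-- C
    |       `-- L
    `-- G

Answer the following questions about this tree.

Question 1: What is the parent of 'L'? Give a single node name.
Answer: C

Derivation:
Scan adjacency: L appears as child of C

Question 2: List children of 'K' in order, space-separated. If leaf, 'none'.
Node K's children (from adjacency): (leaf)

Answer: none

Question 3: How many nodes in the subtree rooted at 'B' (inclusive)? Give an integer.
Subtree rooted at B contains: B, K
Count = 2

Answer: 2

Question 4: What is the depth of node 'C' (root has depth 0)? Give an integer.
Path from root to C: E -> J -> D -> C
Depth = number of edges = 3

Answer: 3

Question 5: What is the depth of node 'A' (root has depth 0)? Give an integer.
Path from root to A: E -> A
Depth = number of edges = 1

Answer: 1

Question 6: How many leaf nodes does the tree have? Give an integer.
Answer: 5

Derivation:
Leaves (nodes with no children): F, G, H, K, L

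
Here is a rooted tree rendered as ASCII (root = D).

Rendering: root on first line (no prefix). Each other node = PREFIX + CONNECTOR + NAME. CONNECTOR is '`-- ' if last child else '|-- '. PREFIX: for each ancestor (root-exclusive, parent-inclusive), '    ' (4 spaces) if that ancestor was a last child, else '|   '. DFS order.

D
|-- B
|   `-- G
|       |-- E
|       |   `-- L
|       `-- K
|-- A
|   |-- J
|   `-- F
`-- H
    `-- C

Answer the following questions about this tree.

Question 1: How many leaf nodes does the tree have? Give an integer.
Answer: 5

Derivation:
Leaves (nodes with no children): C, F, J, K, L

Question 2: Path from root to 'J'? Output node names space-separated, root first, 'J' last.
Answer: D A J

Derivation:
Walk down from root: D -> A -> J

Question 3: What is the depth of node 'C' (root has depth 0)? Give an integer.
Path from root to C: D -> H -> C
Depth = number of edges = 2

Answer: 2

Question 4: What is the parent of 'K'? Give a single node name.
Scan adjacency: K appears as child of G

Answer: G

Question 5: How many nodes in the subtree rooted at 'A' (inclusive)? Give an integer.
Subtree rooted at A contains: A, F, J
Count = 3

Answer: 3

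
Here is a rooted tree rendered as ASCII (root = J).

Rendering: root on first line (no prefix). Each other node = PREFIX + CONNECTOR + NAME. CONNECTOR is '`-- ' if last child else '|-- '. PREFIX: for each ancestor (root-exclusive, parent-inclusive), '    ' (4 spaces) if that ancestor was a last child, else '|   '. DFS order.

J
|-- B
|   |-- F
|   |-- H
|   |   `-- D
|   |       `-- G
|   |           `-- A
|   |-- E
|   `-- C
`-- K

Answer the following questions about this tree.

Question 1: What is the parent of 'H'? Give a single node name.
Answer: B

Derivation:
Scan adjacency: H appears as child of B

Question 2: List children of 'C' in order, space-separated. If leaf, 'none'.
Node C's children (from adjacency): (leaf)

Answer: none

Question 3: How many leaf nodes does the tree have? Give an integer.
Answer: 5

Derivation:
Leaves (nodes with no children): A, C, E, F, K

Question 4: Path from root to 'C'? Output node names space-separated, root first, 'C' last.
Walk down from root: J -> B -> C

Answer: J B C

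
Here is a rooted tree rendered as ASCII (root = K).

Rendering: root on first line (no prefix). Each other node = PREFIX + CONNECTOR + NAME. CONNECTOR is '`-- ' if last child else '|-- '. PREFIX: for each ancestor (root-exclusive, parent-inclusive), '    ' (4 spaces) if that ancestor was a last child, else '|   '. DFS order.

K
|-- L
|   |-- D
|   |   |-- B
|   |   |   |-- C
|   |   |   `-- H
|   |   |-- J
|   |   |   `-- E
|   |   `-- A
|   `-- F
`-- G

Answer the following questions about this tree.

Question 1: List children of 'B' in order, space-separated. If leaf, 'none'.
Answer: C H

Derivation:
Node B's children (from adjacency): C, H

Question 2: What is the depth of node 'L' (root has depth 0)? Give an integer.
Path from root to L: K -> L
Depth = number of edges = 1

Answer: 1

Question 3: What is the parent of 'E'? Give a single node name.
Scan adjacency: E appears as child of J

Answer: J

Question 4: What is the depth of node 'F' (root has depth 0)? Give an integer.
Path from root to F: K -> L -> F
Depth = number of edges = 2

Answer: 2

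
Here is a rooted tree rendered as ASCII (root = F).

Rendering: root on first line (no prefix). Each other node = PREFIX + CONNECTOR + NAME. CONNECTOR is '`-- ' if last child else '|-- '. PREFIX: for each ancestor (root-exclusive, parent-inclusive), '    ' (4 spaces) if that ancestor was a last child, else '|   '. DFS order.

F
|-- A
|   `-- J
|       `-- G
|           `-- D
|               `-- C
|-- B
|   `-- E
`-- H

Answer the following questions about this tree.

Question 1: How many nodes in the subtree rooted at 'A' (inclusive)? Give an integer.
Answer: 5

Derivation:
Subtree rooted at A contains: A, C, D, G, J
Count = 5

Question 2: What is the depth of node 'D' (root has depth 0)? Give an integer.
Path from root to D: F -> A -> J -> G -> D
Depth = number of edges = 4

Answer: 4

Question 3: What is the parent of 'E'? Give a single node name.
Answer: B

Derivation:
Scan adjacency: E appears as child of B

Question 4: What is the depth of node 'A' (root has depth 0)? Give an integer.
Path from root to A: F -> A
Depth = number of edges = 1

Answer: 1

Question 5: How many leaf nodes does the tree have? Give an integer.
Answer: 3

Derivation:
Leaves (nodes with no children): C, E, H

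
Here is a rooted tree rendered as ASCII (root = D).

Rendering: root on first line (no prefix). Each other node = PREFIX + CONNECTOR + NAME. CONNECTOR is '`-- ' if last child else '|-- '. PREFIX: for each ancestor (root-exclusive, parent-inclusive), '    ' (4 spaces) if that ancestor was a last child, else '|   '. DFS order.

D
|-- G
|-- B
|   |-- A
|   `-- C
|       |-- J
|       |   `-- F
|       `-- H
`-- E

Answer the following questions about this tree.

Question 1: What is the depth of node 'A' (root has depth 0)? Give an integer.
Path from root to A: D -> B -> A
Depth = number of edges = 2

Answer: 2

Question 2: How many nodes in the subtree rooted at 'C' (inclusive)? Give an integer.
Answer: 4

Derivation:
Subtree rooted at C contains: C, F, H, J
Count = 4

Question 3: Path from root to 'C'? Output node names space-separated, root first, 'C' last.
Answer: D B C

Derivation:
Walk down from root: D -> B -> C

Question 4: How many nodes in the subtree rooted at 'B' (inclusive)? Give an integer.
Subtree rooted at B contains: A, B, C, F, H, J
Count = 6

Answer: 6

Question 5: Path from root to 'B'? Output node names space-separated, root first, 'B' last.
Walk down from root: D -> B

Answer: D B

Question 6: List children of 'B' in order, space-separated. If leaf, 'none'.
Node B's children (from adjacency): A, C

Answer: A C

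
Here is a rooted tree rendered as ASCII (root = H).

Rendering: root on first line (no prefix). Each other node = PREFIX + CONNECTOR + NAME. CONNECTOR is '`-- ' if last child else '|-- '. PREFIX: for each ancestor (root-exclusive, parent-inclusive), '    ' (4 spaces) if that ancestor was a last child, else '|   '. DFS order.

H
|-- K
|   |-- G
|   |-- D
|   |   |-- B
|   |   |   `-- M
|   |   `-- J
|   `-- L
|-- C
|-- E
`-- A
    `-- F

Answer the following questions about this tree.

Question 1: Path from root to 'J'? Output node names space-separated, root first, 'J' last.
Answer: H K D J

Derivation:
Walk down from root: H -> K -> D -> J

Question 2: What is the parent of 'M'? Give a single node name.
Answer: B

Derivation:
Scan adjacency: M appears as child of B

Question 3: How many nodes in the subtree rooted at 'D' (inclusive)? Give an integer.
Subtree rooted at D contains: B, D, J, M
Count = 4

Answer: 4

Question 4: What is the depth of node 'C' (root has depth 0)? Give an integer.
Answer: 1

Derivation:
Path from root to C: H -> C
Depth = number of edges = 1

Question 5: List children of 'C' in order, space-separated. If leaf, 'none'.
Answer: none

Derivation:
Node C's children (from adjacency): (leaf)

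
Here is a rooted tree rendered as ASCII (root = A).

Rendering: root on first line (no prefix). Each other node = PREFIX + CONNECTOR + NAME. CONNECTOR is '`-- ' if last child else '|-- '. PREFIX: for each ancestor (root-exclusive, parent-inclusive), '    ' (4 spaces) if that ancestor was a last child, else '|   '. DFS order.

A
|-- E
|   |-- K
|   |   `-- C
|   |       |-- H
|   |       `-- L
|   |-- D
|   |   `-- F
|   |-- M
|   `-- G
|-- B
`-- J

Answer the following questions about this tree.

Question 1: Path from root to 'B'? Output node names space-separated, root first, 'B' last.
Walk down from root: A -> B

Answer: A B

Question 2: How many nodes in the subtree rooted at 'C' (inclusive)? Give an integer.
Answer: 3

Derivation:
Subtree rooted at C contains: C, H, L
Count = 3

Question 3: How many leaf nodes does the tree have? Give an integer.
Answer: 7

Derivation:
Leaves (nodes with no children): B, F, G, H, J, L, M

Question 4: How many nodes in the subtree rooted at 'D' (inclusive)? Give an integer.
Subtree rooted at D contains: D, F
Count = 2

Answer: 2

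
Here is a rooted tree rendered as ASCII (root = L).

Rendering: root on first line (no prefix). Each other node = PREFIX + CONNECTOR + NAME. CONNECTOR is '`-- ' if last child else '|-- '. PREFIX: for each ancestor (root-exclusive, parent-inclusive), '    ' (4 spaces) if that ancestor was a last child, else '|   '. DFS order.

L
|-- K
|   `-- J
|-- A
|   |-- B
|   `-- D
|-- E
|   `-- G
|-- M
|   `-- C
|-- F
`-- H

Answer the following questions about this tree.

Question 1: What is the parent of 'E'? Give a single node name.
Answer: L

Derivation:
Scan adjacency: E appears as child of L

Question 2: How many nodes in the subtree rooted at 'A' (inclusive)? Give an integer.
Subtree rooted at A contains: A, B, D
Count = 3

Answer: 3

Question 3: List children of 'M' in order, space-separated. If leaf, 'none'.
Answer: C

Derivation:
Node M's children (from adjacency): C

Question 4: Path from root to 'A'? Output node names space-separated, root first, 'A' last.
Answer: L A

Derivation:
Walk down from root: L -> A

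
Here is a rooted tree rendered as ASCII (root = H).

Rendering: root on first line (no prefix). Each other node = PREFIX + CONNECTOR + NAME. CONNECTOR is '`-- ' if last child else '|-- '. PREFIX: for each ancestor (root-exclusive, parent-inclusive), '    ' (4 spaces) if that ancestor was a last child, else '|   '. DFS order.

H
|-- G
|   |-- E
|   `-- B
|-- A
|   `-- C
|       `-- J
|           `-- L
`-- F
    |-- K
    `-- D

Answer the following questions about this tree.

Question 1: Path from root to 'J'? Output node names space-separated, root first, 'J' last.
Answer: H A C J

Derivation:
Walk down from root: H -> A -> C -> J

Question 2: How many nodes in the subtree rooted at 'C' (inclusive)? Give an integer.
Answer: 3

Derivation:
Subtree rooted at C contains: C, J, L
Count = 3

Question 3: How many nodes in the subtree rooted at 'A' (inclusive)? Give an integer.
Answer: 4

Derivation:
Subtree rooted at A contains: A, C, J, L
Count = 4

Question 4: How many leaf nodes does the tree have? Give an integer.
Answer: 5

Derivation:
Leaves (nodes with no children): B, D, E, K, L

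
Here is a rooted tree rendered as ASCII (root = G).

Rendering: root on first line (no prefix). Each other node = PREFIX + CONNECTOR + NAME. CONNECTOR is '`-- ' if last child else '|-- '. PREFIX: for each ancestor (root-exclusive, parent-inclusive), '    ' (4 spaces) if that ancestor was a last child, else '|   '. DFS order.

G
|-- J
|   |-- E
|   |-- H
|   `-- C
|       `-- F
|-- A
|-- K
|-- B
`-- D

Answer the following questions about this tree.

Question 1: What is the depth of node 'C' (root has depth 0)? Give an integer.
Path from root to C: G -> J -> C
Depth = number of edges = 2

Answer: 2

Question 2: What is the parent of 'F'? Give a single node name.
Scan adjacency: F appears as child of C

Answer: C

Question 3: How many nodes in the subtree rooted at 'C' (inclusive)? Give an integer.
Subtree rooted at C contains: C, F
Count = 2

Answer: 2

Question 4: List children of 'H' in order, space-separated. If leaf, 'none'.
Answer: none

Derivation:
Node H's children (from adjacency): (leaf)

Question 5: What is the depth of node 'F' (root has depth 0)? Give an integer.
Answer: 3

Derivation:
Path from root to F: G -> J -> C -> F
Depth = number of edges = 3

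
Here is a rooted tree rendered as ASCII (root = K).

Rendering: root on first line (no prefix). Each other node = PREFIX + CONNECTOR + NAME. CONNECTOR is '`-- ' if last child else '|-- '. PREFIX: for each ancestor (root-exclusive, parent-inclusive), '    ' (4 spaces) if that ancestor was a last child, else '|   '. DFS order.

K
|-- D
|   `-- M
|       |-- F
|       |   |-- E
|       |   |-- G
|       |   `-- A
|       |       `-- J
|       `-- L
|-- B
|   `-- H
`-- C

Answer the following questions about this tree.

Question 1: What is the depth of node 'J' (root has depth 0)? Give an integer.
Path from root to J: K -> D -> M -> F -> A -> J
Depth = number of edges = 5

Answer: 5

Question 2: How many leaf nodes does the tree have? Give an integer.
Answer: 6

Derivation:
Leaves (nodes with no children): C, E, G, H, J, L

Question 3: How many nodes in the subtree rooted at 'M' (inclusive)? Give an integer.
Answer: 7

Derivation:
Subtree rooted at M contains: A, E, F, G, J, L, M
Count = 7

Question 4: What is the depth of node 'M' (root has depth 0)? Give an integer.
Answer: 2

Derivation:
Path from root to M: K -> D -> M
Depth = number of edges = 2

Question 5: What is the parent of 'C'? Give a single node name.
Scan adjacency: C appears as child of K

Answer: K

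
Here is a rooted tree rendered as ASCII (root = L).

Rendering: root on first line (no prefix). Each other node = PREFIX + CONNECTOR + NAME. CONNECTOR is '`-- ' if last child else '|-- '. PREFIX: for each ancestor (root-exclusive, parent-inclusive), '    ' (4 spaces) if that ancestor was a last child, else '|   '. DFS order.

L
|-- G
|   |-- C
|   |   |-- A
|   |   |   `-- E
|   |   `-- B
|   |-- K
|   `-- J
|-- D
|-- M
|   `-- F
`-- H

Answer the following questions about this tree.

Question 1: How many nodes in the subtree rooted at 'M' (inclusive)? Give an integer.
Subtree rooted at M contains: F, M
Count = 2

Answer: 2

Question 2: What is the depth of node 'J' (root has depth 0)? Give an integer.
Answer: 2

Derivation:
Path from root to J: L -> G -> J
Depth = number of edges = 2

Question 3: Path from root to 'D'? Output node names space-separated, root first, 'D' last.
Answer: L D

Derivation:
Walk down from root: L -> D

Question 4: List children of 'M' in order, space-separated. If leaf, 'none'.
Node M's children (from adjacency): F

Answer: F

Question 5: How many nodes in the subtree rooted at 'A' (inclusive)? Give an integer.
Subtree rooted at A contains: A, E
Count = 2

Answer: 2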